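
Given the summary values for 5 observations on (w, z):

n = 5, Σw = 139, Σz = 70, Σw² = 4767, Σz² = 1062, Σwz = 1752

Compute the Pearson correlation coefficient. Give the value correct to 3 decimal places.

r = (nΣwz − ΣwΣz) / √[(nΣw² − (Σw)²)(nΣz² − (Σz)²)]
Numerator: 5×1752 − 139×70 = -970
Denominator: √[(23835 − 19321)(5310 − 4900)] = √[4514 × 410] = 1360.4191
r = -970 / 1360.4191 ≈ -0.713

-0.713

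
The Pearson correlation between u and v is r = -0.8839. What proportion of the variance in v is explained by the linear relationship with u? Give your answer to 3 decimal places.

0.781

r² = (-0.8839)² = 0.781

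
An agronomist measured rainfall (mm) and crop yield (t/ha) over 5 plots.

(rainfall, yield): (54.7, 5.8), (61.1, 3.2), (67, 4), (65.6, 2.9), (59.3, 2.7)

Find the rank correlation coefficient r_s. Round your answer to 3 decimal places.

-0.100

Rank rainfall: 1, 3, 5, 4, 2
Rank yield: 5, 3, 4, 2, 1
d = rank(rainfall) − rank(yield): -4, 0, 1, 2, 1; Σd² = 22
ρ = 1 − 6Σd² / [n(n²−1)] = 1 − 6×22 / (5×24) = 1 − 132/120 ≈ -0.100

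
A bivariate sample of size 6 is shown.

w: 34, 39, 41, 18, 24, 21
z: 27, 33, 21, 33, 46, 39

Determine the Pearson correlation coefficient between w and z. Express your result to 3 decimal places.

n = 6, Σw = 177, Σz = 199, Σw² = 5699, Σz² = 6985, Σwz = 5583
nΣwz − ΣwΣz = 33498 − 35223 = -1725
nΣw² − (Σw)² = 34194 − 31329 = 2865; nΣz² − (Σz)² = 41910 − 39601 = 2309
r = -1725 / √(2865 × 2309) = -1725 / 2572.0196 ≈ -0.671

-0.671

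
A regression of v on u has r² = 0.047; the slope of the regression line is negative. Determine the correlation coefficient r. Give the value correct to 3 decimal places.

-0.217

|r| = √0.047 = 0.217
The association is negative, so r = −0.217.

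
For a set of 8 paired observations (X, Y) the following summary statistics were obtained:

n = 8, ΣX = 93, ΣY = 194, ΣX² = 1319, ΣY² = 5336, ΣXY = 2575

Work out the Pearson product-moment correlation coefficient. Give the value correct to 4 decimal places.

r = (nΣXY − ΣXΣY) / √[(nΣX² − (ΣX)²)(nΣY² − (ΣY)²)]
Numerator: 8×2575 − 93×194 = 2558
Denominator: √[(10552 − 8649)(42688 − 37636)] = √[1903 × 5052] = 3100.6380
r = 2558 / 3100.6380 ≈ 0.8250

0.8250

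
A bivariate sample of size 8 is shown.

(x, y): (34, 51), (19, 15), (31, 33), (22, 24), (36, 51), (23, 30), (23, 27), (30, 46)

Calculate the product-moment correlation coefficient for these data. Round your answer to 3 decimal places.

n = 8, Σx = 218, Σy = 277, Σx² = 6216, Σy² = 10837, Σxy = 8097
nΣxy − ΣxΣy = 64776 − 60386 = 4390
nΣx² − (Σx)² = 49728 − 47524 = 2204; nΣy² − (Σy)² = 86696 − 76729 = 9967
r = 4390 / √(2204 × 9967) = 4390 / 4686.9252 ≈ 0.937

0.937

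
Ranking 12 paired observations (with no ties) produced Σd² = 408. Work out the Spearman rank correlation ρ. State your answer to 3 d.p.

-0.427

ρ = 1 − 6Σd² / [n(n²−1)] = 1 − 6×408 / (12×143)
  = 1 − 2448/1716 = 1 − 1.4266 ≈ -0.427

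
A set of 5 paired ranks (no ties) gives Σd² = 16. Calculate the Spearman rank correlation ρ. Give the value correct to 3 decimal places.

0.200

ρ = 1 − 6Σd² / [n(n²−1)] = 1 − 6×16 / (5×24)
  = 1 − 96/120 = 1 − 0.8000 ≈ 0.200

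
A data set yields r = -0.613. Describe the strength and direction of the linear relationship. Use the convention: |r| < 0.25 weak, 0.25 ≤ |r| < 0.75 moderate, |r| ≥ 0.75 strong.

r = -0.613 < 0 so the relationship is negative.
|r| = 0.613, which falls in the moderate range.

moderate negative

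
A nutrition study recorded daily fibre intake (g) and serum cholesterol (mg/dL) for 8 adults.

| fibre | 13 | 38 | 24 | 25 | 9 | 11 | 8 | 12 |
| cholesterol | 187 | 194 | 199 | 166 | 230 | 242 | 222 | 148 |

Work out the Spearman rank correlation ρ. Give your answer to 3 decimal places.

-0.548

Rank fibre: 5, 8, 6, 7, 2, 3, 1, 4
Rank cholesterol: 3, 4, 5, 2, 7, 8, 6, 1
d = rank(fibre) − rank(cholesterol): 2, 4, 1, 5, -5, -5, -5, 3; Σd² = 130
ρ = 1 − 6Σd² / [n(n²−1)] = 1 − 6×130 / (8×63) = 1 − 780/504 ≈ -0.548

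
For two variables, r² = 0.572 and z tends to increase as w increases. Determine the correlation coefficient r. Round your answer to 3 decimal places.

0.756

|r| = √0.572 = 0.756
The association is positive, so r = 0.756.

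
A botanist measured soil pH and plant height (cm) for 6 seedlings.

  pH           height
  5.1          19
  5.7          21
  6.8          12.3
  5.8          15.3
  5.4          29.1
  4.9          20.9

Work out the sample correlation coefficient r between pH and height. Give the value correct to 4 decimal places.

-0.6178

n = 6, Σx = 33.7, Σy = 117.6, Σx² = 191.55, Σy² = 2471, Σxy = 648.53
nΣxy − ΣxΣy = 3891.18 − 3963.12 = -71.94
nΣx² − (Σx)² = 1149.3 − 1135.69 = 13.61; nΣy² − (Σy)² = 14826 − 13829.76 = 996.24
r = -71.94 / √(13.61 × 996.24) = -71.94 / 116.4424 ≈ -0.6178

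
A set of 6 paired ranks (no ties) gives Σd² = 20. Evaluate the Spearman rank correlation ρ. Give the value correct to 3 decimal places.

0.429

ρ = 1 − 6Σd² / [n(n²−1)] = 1 − 6×20 / (6×35)
  = 1 − 120/210 = 1 − 0.5714 ≈ 0.429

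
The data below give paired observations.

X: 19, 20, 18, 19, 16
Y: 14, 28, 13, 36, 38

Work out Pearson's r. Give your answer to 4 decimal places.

-0.3007

n = 5, ΣX = 92, ΣY = 129, ΣX² = 1702, ΣY² = 3889, ΣXY = 2352
nΣXY − ΣXΣY = 11760 − 11868 = -108
nΣX² − (ΣX)² = 8510 − 8464 = 46; nΣY² − (ΣY)² = 19445 − 16641 = 2804
r = -108 / √(46 × 2804) = -108 / 359.1434 ≈ -0.3007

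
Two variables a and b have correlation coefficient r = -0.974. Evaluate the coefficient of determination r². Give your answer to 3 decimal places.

r² = (-0.974)² = 0.949

0.949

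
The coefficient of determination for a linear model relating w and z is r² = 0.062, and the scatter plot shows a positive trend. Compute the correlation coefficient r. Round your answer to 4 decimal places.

0.2490

|r| = √0.062 = 0.2490
The association is positive, so r = 0.2490.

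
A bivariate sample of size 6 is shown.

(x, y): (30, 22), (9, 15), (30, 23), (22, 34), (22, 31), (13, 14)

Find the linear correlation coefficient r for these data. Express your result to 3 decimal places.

n = 6, Σx = 126, Σy = 139, Σx² = 3018, Σy² = 3551, Σxy = 3097
nΣxy − ΣxΣy = 18582 − 17514 = 1068
nΣx² − (Σx)² = 18108 − 15876 = 2232; nΣy² − (Σy)² = 21306 − 19321 = 1985
r = 1068 / √(2232 × 1985) = 1068 / 2104.8800 ≈ 0.507

0.507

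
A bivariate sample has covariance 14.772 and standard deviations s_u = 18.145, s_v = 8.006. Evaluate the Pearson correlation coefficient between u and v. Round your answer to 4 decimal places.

r = Cov(u,v) / (s_u · s_v) = 14.772 / (18.145 × 8.006)
  = 14.772 / 145.2689 ≈ 0.1017

0.1017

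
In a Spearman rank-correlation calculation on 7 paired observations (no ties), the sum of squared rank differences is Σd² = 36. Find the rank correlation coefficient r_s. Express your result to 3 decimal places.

0.357

ρ = 1 − 6Σd² / [n(n²−1)] = 1 − 6×36 / (7×48)
  = 1 − 216/336 = 1 − 0.6429 ≈ 0.357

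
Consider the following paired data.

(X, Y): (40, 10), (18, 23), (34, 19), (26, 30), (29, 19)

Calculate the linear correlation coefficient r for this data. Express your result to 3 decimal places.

n = 5, ΣX = 147, ΣY = 101, ΣX² = 4597, ΣY² = 2251, ΣXY = 2791
nΣXY − ΣXΣY = 13955 − 14847 = -892
nΣX² − (ΣX)² = 22985 − 21609 = 1376; nΣY² − (ΣY)² = 11255 − 10201 = 1054
r = -892 / √(1376 × 1054) = -892 / 1204.2857 ≈ -0.741

-0.741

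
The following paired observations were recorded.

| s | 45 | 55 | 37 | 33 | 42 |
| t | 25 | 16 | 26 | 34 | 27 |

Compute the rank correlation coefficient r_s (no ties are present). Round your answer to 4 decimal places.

-0.9000

Rank s: 4, 5, 2, 1, 3
Rank t: 2, 1, 3, 5, 4
d = rank(s) − rank(t): 2, 4, -1, -4, -1; Σd² = 38
ρ = 1 − 6Σd² / [n(n²−1)] = 1 − 6×38 / (5×24) = 1 − 228/120 ≈ -0.9000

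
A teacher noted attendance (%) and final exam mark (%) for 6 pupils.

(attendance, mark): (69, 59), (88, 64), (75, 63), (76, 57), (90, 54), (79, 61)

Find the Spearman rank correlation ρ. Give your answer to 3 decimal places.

Rank attendance: 1, 5, 2, 3, 6, 4
Rank mark: 3, 6, 5, 2, 1, 4
d = rank(attendance) − rank(mark): -2, -1, -3, 1, 5, 0; Σd² = 40
ρ = 1 − 6Σd² / [n(n²−1)] = 1 − 6×40 / (6×35) = 1 − 240/210 ≈ -0.143

-0.143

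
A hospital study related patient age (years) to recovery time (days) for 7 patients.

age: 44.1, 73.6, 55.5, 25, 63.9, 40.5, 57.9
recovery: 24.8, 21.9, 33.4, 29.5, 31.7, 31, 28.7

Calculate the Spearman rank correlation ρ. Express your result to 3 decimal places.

-0.214

Rank age: 3, 7, 4, 1, 6, 2, 5
Rank recovery: 2, 1, 7, 4, 6, 5, 3
d = rank(age) − rank(recovery): 1, 6, -3, -3, 0, -3, 2; Σd² = 68
ρ = 1 − 6Σd² / [n(n²−1)] = 1 − 6×68 / (7×48) = 1 − 408/336 ≈ -0.214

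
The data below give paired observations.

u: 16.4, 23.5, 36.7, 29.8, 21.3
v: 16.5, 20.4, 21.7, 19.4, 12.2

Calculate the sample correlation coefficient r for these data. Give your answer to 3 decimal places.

0.676

n = 5, Σu = 127.7, Σv = 90.2, Σu² = 3509.83, Σv² = 1684.5, Σuv = 2384.37
nΣuv − ΣuΣv = 11921.85 − 11518.54 = 403.31
nΣu² − (Σu)² = 17549.15 − 16307.29 = 1241.86; nΣv² − (Σv)² = 8422.5 − 8136.04 = 286.46
r = 403.31 / √(1241.86 × 286.46) = 403.31 / 596.4421 ≈ 0.676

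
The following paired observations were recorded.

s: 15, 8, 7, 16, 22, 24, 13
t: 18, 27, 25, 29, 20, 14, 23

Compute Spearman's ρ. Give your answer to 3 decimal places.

Rank s: 4, 2, 1, 5, 6, 7, 3
Rank t: 2, 6, 5, 7, 3, 1, 4
d = rank(s) − rank(t): 2, -4, -4, -2, 3, 6, -1; Σd² = 86
ρ = 1 − 6Σd² / [n(n²−1)] = 1 − 6×86 / (7×48) = 1 − 516/336 ≈ -0.536

-0.536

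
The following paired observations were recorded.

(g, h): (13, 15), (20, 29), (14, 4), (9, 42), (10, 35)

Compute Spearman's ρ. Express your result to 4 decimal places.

-0.7000

Rank g: 3, 5, 4, 1, 2
Rank h: 2, 3, 1, 5, 4
d = rank(g) − rank(h): 1, 2, 3, -4, -2; Σd² = 34
ρ = 1 − 6Σd² / [n(n²−1)] = 1 − 6×34 / (5×24) = 1 − 204/120 ≈ -0.7000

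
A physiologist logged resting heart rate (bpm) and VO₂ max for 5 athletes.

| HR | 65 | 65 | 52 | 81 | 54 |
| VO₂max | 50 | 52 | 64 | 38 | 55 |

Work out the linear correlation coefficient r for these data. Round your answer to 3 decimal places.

-0.956

n = 5, Σx = 317, Σy = 259, Σx² = 20631, Σy² = 13769, Σxy = 16006
nΣxy − ΣxΣy = 80030 − 82103 = -2073
nΣx² − (Σx)² = 103155 − 100489 = 2666; nΣy² − (Σy)² = 68845 − 67081 = 1764
r = -2073 / √(2666 × 1764) = -2073 / 2168.5995 ≈ -0.956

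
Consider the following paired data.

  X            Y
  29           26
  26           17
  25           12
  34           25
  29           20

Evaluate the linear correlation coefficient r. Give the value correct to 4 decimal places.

n = 5, ΣX = 143, ΣY = 100, ΣX² = 4139, ΣY² = 2134, ΣXY = 2926
nΣXY − ΣXΣY = 14630 − 14300 = 330
nΣX² − (ΣX)² = 20695 − 20449 = 246; nΣY² − (ΣY)² = 10670 − 10000 = 670
r = 330 / √(246 × 670) = 330 / 405.9803 ≈ 0.8128

0.8128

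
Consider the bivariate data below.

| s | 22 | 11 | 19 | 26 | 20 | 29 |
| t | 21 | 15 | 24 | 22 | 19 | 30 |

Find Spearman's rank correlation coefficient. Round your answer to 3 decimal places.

0.657

Rank s: 4, 1, 2, 5, 3, 6
Rank t: 3, 1, 5, 4, 2, 6
d = rank(s) − rank(t): 1, 0, -3, 1, 1, 0; Σd² = 12
ρ = 1 − 6Σd² / [n(n²−1)] = 1 − 6×12 / (6×35) = 1 − 72/210 ≈ 0.657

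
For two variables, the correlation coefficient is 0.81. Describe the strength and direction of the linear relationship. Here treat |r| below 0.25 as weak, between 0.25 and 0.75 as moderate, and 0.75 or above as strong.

r = 0.81 > 0 so the relationship is positive.
|r| = 0.81, which falls in the strong range.

strong positive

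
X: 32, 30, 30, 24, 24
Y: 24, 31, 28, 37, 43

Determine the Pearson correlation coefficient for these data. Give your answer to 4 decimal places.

n = 5, ΣX = 140, ΣY = 163, ΣX² = 3976, ΣY² = 5539, ΣXY = 4458
nΣXY − ΣXΣY = 22290 − 22820 = -530
nΣX² − (ΣX)² = 19880 − 19600 = 280; nΣY² − (ΣY)² = 27695 − 26569 = 1126
r = -530 / √(280 × 1126) = -530 / 561.4980 ≈ -0.9439

-0.9439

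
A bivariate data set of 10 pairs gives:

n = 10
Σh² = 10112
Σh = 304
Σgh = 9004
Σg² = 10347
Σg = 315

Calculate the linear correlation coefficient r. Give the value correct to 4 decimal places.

-0.9410

r = (nΣgh − ΣgΣh) / √[(nΣg² − (Σg)²)(nΣh² − (Σh)²)]
Numerator: 10×9004 − 315×304 = -5720
Denominator: √[(103470 − 99225)(101120 − 92416)] = √[4245 × 8704] = 6078.5261
r = -5720 / 6078.5261 ≈ -0.9410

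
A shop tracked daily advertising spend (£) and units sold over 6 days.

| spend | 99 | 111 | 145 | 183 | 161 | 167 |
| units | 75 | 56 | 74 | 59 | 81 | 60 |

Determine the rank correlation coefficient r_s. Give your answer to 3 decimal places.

-0.200

Rank spend: 1, 2, 3, 6, 4, 5
Rank units: 5, 1, 4, 2, 6, 3
d = rank(spend) − rank(units): -4, 1, -1, 4, -2, 2; Σd² = 42
ρ = 1 − 6Σd² / [n(n²−1)] = 1 − 6×42 / (6×35) = 1 − 252/210 ≈ -0.200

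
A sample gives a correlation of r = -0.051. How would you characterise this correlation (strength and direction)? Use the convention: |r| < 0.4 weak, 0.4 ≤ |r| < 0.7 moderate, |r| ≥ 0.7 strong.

r = -0.051 < 0 so the relationship is negative.
|r| = 0.051, which falls in the weak range.

weak negative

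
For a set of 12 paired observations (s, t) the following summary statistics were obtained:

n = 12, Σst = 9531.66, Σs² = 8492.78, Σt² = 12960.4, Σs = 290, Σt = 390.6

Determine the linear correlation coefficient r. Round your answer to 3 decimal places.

0.152

r = (nΣst − ΣsΣt) / √[(nΣs² − (Σs)²)(nΣt² − (Σt)²)]
Numerator: 12×9531.66 − 290×390.6 = 1105.92
Denominator: √[(101913.36 − 84100)(155524.8 − 152568.36)] = √[17813.36 × 2956.44] = 7257.0056
r = 1105.92 / 7257.0056 ≈ 0.152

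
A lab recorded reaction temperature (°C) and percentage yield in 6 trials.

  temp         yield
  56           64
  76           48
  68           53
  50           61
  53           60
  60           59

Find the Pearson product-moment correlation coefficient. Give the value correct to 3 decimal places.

-0.920

n = 6, Σx = 363, Σy = 345, Σx² = 22445, Σy² = 20011, Σxy = 20606
nΣxy − ΣxΣy = 123636 − 125235 = -1599
nΣx² − (Σx)² = 134670 − 131769 = 2901; nΣy² − (Σy)² = 120066 − 119025 = 1041
r = -1599 / √(2901 × 1041) = -1599 / 1737.7977 ≈ -0.920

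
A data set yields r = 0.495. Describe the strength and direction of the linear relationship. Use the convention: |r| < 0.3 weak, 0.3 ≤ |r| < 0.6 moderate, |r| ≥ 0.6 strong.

moderate positive

r = 0.495 > 0 so the relationship is positive.
|r| = 0.495, which falls in the moderate range.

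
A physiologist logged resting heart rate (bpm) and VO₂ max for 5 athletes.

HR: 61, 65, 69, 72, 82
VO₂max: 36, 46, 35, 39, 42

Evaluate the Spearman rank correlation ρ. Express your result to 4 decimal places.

0.2000

Rank HR: 1, 2, 3, 4, 5
Rank VO₂max: 2, 5, 1, 3, 4
d = rank(HR) − rank(VO₂max): -1, -3, 2, 1, 1; Σd² = 16
ρ = 1 − 6Σd² / [n(n²−1)] = 1 − 6×16 / (5×24) = 1 − 96/120 ≈ 0.2000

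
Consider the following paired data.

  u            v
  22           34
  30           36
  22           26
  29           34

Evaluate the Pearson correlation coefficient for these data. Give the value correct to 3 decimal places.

n = 4, Σu = 103, Σv = 130, Σu² = 2709, Σv² = 4284, Σuv = 3386
nΣuv − ΣuΣv = 13544 − 13390 = 154
nΣu² − (Σu)² = 10836 − 10609 = 227; nΣv² − (Σv)² = 17136 − 16900 = 236
r = 154 / √(227 × 236) = 154 / 231.4563 ≈ 0.665

0.665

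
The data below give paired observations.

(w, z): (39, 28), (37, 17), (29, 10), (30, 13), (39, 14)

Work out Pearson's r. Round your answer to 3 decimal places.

n = 5, Σw = 174, Σz = 82, Σw² = 6152, Σz² = 1538, Σwz = 2947
nΣwz − ΣwΣz = 14735 − 14268 = 467
nΣw² − (Σw)² = 30760 − 30276 = 484; nΣz² − (Σz)² = 7690 − 6724 = 966
r = 467 / √(484 × 966) = 467 / 683.7719 ≈ 0.683

0.683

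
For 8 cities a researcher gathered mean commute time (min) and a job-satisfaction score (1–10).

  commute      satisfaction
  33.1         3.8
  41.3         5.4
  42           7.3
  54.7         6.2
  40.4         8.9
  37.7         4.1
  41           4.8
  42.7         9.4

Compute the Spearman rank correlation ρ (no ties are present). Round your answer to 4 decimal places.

Rank commute: 1, 5, 6, 8, 3, 2, 4, 7
Rank satisfaction: 1, 4, 6, 5, 7, 2, 3, 8
d = rank(commute) − rank(satisfaction): 0, 1, 0, 3, -4, 0, 1, -1; Σd² = 28
ρ = 1 − 6Σd² / [n(n²−1)] = 1 − 6×28 / (8×63) = 1 − 168/504 ≈ 0.6667

0.6667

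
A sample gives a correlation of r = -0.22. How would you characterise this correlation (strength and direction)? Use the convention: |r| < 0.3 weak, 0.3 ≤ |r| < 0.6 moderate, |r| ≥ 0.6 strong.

weak negative

r = -0.22 < 0 so the relationship is negative.
|r| = 0.22, which falls in the weak range.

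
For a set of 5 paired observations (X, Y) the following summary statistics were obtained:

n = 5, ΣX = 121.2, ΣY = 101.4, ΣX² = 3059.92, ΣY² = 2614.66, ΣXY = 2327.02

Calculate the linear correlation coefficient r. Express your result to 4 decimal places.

-0.5016

r = (nΣXY − ΣXΣY) / √[(nΣX² − (ΣX)²)(nΣY² − (ΣY)²)]
Numerator: 5×2327.02 − 121.2×101.4 = -654.58
Denominator: √[(15299.6 − 14689.44)(13073.3 − 10281.96)] = √[610.16 × 2791.34] = 1305.0533
r = -654.58 / 1305.0533 ≈ -0.5016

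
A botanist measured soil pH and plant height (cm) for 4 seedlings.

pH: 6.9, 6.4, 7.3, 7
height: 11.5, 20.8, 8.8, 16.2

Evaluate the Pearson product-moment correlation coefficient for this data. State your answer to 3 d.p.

n = 4, Σx = 27.6, Σy = 57.3, Σx² = 190.86, Σy² = 904.77, Σxy = 390.11
nΣxy − ΣxΣy = 1560.44 − 1581.48 = -21.04
nΣx² − (Σx)² = 763.44 − 761.76 = 1.68; nΣy² − (Σy)² = 3619.08 − 3283.29 = 335.79
r = -21.04 / √(1.68 × 335.79) = -21.04 / 23.7514 ≈ -0.886

-0.886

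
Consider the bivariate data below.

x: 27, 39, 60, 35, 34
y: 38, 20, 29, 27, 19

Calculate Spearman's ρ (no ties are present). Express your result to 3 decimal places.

-0.100

Rank x: 1, 4, 5, 3, 2
Rank y: 5, 2, 4, 3, 1
d = rank(x) − rank(y): -4, 2, 1, 0, 1; Σd² = 22
ρ = 1 − 6Σd² / [n(n²−1)] = 1 − 6×22 / (5×24) = 1 − 132/120 ≈ -0.100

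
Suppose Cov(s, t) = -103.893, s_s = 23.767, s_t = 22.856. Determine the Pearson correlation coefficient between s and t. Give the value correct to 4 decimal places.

r = Cov(s,t) / (s_s · s_t) = -103.893 / (23.767 × 22.856)
  = -103.893 / 543.2186 ≈ -0.1913

-0.1913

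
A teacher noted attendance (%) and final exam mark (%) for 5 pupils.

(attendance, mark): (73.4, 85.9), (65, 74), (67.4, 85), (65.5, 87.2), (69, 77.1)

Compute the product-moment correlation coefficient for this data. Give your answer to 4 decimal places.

n = 5, Σx = 340.3, Σy = 409.2, Σx² = 23206.57, Σy² = 33628.06, Σxy = 27875.56
nΣxy − ΣxΣy = 139377.8 − 139250.76 = 127.04
nΣx² − (Σx)² = 116032.85 − 115804.09 = 228.76; nΣy² − (Σy)² = 168140.3 − 167444.64 = 695.66
r = 127.04 / √(228.76 × 695.66) = 127.04 / 398.9225 ≈ 0.3185

0.3185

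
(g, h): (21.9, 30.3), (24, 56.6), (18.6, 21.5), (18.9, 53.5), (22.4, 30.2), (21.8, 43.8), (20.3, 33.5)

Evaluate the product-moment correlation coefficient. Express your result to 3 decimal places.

0.340

n = 7, Σg = 147.9, Σh = 269.4, Σg² = 3147.87, Σh² = 11398.88, Σgh = 5744.39
nΣgh − ΣgΣh = 40210.73 − 39844.26 = 366.47
nΣg² − (Σg)² = 22035.09 − 21874.41 = 160.68; nΣh² − (Σh)² = 79792.16 − 72576.36 = 7215.8
r = 366.47 / √(160.68 × 7215.8) = 366.47 / 1076.7705 ≈ 0.340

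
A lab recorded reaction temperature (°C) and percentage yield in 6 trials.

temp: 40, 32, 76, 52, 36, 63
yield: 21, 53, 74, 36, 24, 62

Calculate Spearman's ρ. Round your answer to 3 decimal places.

0.600

Rank temp: 3, 1, 6, 4, 2, 5
Rank yield: 1, 4, 6, 3, 2, 5
d = rank(temp) − rank(yield): 2, -3, 0, 1, 0, 0; Σd² = 14
ρ = 1 − 6Σd² / [n(n²−1)] = 1 − 6×14 / (6×35) = 1 − 84/210 ≈ 0.600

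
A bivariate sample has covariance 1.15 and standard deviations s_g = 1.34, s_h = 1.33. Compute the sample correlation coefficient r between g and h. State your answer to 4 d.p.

r = Cov(g,h) / (s_g · s_h) = 1.15 / (1.34 × 1.33)
  = 1.15 / 1.7822 ≈ 0.6453

0.6453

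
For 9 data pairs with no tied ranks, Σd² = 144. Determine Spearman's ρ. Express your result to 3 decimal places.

-0.200

ρ = 1 − 6Σd² / [n(n²−1)] = 1 − 6×144 / (9×80)
  = 1 − 864/720 = 1 − 1.2000 ≈ -0.200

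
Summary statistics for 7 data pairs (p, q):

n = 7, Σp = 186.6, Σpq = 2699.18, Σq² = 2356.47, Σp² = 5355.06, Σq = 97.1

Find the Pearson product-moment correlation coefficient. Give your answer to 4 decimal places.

0.1786

r = (nΣpq − ΣpΣq) / √[(nΣp² − (Σp)²)(nΣq² − (Σq)²)]
Numerator: 7×2699.18 − 186.6×97.1 = 775.4
Denominator: √[(37485.42 − 34819.56)(16495.29 − 9428.41)] = √[2665.86 × 7066.88] = 4340.4277
r = 775.4 / 4340.4277 ≈ 0.1786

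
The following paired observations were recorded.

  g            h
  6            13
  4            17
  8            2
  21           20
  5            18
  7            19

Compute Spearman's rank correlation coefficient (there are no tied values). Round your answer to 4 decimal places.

0.2571

Rank g: 3, 1, 5, 6, 2, 4
Rank h: 2, 3, 1, 6, 4, 5
d = rank(g) − rank(h): 1, -2, 4, 0, -2, -1; Σd² = 26
ρ = 1 − 6Σd² / [n(n²−1)] = 1 − 6×26 / (6×35) = 1 − 156/210 ≈ 0.2571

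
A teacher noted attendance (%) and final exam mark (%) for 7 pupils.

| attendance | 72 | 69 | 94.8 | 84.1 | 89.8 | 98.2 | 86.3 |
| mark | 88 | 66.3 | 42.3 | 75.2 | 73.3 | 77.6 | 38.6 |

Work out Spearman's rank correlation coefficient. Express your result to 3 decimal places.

-0.071

Rank attendance: 2, 1, 6, 3, 5, 7, 4
Rank mark: 7, 3, 2, 5, 4, 6, 1
d = rank(attendance) − rank(mark): -5, -2, 4, -2, 1, 1, 3; Σd² = 60
ρ = 1 − 6Σd² / [n(n²−1)] = 1 − 6×60 / (7×48) = 1 − 360/336 ≈ -0.071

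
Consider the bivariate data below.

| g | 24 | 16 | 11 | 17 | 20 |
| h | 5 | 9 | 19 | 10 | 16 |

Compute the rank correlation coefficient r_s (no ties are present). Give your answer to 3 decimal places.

Rank g: 5, 2, 1, 3, 4
Rank h: 1, 2, 5, 3, 4
d = rank(g) − rank(h): 4, 0, -4, 0, 0; Σd² = 32
ρ = 1 − 6Σd² / [n(n²−1)] = 1 − 6×32 / (5×24) = 1 − 192/120 ≈ -0.600

-0.600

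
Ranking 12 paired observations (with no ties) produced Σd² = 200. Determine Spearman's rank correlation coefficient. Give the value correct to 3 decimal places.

0.301

ρ = 1 − 6Σd² / [n(n²−1)] = 1 − 6×200 / (12×143)
  = 1 − 1200/1716 = 1 − 0.6993 ≈ 0.301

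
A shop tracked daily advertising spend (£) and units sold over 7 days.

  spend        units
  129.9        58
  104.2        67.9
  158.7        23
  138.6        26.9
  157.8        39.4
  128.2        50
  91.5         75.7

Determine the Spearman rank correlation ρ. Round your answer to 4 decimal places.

Rank spend: 4, 2, 7, 5, 6, 3, 1
Rank units: 5, 6, 1, 2, 3, 4, 7
d = rank(spend) − rank(units): -1, -4, 6, 3, 3, -1, -6; Σd² = 108
ρ = 1 − 6Σd² / [n(n²−1)] = 1 − 6×108 / (7×48) = 1 − 648/336 ≈ -0.9286

-0.9286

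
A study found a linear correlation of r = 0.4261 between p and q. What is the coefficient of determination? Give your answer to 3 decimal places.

r² = (0.4261)² = 0.182

0.182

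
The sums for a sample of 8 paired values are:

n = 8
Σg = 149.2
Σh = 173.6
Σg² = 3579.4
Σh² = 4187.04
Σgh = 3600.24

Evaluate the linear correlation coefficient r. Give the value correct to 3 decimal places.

0.627

r = (nΣgh − ΣgΣh) / √[(nΣg² − (Σg)²)(nΣh² − (Σh)²)]
Numerator: 8×3600.24 − 149.2×173.6 = 2900.8
Denominator: √[(28635.2 − 22260.64)(33496.32 − 30136.96)] = √[6374.56 × 3359.36] = 4627.5741
r = 2900.8 / 4627.5741 ≈ 0.627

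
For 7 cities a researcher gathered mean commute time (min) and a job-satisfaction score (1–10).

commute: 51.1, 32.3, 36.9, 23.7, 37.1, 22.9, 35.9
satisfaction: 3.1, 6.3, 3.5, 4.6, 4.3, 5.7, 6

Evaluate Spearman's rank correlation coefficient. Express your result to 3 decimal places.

-0.679

Rank commute: 7, 3, 5, 2, 6, 1, 4
Rank satisfaction: 1, 7, 2, 4, 3, 5, 6
d = rank(commute) − rank(satisfaction): 6, -4, 3, -2, 3, -4, -2; Σd² = 94
ρ = 1 − 6Σd² / [n(n²−1)] = 1 − 6×94 / (7×48) = 1 − 564/336 ≈ -0.679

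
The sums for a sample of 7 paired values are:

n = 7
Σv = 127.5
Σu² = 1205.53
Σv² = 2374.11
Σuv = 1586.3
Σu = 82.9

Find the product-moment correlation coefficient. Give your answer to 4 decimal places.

r = (nΣuv − ΣuΣv) / √[(nΣu² − (Σu)²)(nΣv² − (Σv)²)]
Numerator: 7×1586.3 − 82.9×127.5 = 534.35
Denominator: √[(8438.71 − 6872.41)(16618.77 − 16256.25)] = √[1566.3 × 362.52] = 753.5351
r = 534.35 / 753.5351 ≈ 0.7091

0.7091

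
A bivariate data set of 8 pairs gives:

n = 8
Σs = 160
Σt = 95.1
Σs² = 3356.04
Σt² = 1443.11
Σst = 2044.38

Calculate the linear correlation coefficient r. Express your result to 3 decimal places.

r = (nΣst − ΣsΣt) / √[(nΣs² − (Σs)²)(nΣt² − (Σt)²)]
Numerator: 8×2044.38 − 160×95.1 = 1139.04
Denominator: √[(26848.32 − 25600)(11544.88 − 9044.01)] = √[1248.32 × 2500.87] = 1766.8860
r = 1139.04 / 1766.8860 ≈ 0.645

0.645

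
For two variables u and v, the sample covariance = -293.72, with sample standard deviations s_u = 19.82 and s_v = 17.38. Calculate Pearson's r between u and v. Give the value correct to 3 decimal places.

-0.853

r = Cov(u,v) / (s_u · s_v) = -293.72 / (19.82 × 17.38)
  = -293.72 / 344.4716 ≈ -0.853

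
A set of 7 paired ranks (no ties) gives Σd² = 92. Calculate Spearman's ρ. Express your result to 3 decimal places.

ρ = 1 − 6Σd² / [n(n²−1)] = 1 − 6×92 / (7×48)
  = 1 − 552/336 = 1 − 1.6429 ≈ -0.643

-0.643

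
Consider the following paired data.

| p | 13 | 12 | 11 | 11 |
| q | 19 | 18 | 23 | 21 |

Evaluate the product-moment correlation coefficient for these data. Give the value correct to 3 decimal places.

n = 4, Σp = 47, Σq = 81, Σp² = 555, Σq² = 1655, Σpq = 947
nΣpq − ΣpΣq = 3788 − 3807 = -19
nΣp² − (Σp)² = 2220 − 2209 = 11; nΣq² − (Σq)² = 6620 − 6561 = 59
r = -19 / √(11 × 59) = -19 / 25.4755 ≈ -0.746

-0.746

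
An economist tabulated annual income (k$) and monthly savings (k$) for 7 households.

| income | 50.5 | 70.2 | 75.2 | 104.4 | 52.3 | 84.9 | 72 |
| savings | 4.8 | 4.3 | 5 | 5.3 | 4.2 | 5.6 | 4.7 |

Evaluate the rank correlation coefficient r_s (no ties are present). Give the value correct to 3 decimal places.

0.750

Rank income: 1, 3, 5, 7, 2, 6, 4
Rank savings: 4, 2, 5, 6, 1, 7, 3
d = rank(income) − rank(savings): -3, 1, 0, 1, 1, -1, 1; Σd² = 14
ρ = 1 − 6Σd² / [n(n²−1)] = 1 − 6×14 / (7×48) = 1 − 84/336 ≈ 0.750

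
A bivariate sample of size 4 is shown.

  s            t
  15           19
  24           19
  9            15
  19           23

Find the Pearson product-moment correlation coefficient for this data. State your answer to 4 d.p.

0.6435

n = 4, Σs = 67, Σt = 76, Σs² = 1243, Σt² = 1476, Σst = 1313
nΣst − ΣsΣt = 5252 − 5092 = 160
nΣs² − (Σs)² = 4972 − 4489 = 483; nΣt² − (Σt)² = 5904 − 5776 = 128
r = 160 / √(483 × 128) = 160 / 248.6443 ≈ 0.6435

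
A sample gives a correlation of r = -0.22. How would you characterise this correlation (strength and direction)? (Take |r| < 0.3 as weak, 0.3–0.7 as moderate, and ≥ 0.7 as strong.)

weak negative

r = -0.22 < 0 so the relationship is negative.
|r| = 0.22, which falls in the weak range.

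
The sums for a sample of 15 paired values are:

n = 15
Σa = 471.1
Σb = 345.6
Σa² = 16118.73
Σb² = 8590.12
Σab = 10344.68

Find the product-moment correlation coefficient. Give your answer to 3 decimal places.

-0.559

r = (nΣab − ΣaΣb) / √[(nΣa² − (Σa)²)(nΣb² − (Σb)²)]
Numerator: 15×10344.68 − 471.1×345.6 = -7641.96
Denominator: √[(241780.95 − 221935.21)(128851.8 − 119439.36)] = √[19845.74 × 9412.44] = 13667.3639
r = -7641.96 / 13667.3639 ≈ -0.559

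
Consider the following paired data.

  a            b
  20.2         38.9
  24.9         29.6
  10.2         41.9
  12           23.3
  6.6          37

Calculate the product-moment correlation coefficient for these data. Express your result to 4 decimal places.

-0.2144

n = 5, Σa = 73.9, Σb = 170.7, Σa² = 1319.65, Σb² = 6056.87, Σab = 2474
nΣab − ΣaΣb = 12370 − 12614.73 = -244.73
nΣa² − (Σa)² = 6598.25 − 5461.21 = 1137.04; nΣb² − (Σb)² = 30284.35 − 29138.49 = 1145.86
r = -244.73 / √(1137.04 × 1145.86) = -244.73 / 1141.4415 ≈ -0.2144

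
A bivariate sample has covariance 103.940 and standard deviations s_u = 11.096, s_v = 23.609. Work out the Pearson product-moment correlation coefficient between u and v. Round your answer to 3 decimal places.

r = Cov(u,v) / (s_u · s_v) = 103.940 / (11.096 × 23.609)
  = 103.940 / 261.9655 ≈ 0.397

0.397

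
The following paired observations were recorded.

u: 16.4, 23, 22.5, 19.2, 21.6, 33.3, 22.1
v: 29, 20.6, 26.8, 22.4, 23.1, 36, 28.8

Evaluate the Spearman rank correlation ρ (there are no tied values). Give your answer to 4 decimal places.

Rank u: 1, 6, 5, 2, 3, 7, 4
Rank v: 6, 1, 4, 2, 3, 7, 5
d = rank(u) − rank(v): -5, 5, 1, 0, 0, 0, -1; Σd² = 52
ρ = 1 − 6Σd² / [n(n²−1)] = 1 − 6×52 / (7×48) = 1 − 312/336 ≈ 0.0714

0.0714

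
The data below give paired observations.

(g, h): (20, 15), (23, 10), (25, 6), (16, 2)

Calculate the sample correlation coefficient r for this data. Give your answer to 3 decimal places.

0.291

n = 4, Σg = 84, Σh = 33, Σg² = 1810, Σh² = 365, Σgh = 712
nΣgh − ΣgΣh = 2848 − 2772 = 76
nΣg² − (Σg)² = 7240 − 7056 = 184; nΣh² − (Σh)² = 1460 − 1089 = 371
r = 76 / √(184 × 371) = 76 / 261.2738 ≈ 0.291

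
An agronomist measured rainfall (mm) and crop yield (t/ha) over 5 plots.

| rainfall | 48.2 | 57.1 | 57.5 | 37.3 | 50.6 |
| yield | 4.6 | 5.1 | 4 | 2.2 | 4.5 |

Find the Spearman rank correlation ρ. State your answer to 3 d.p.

0.300

Rank rainfall: 2, 4, 5, 1, 3
Rank yield: 4, 5, 2, 1, 3
d = rank(rainfall) − rank(yield): -2, -1, 3, 0, 0; Σd² = 14
ρ = 1 − 6Σd² / [n(n²−1)] = 1 − 6×14 / (5×24) = 1 − 84/120 ≈ 0.300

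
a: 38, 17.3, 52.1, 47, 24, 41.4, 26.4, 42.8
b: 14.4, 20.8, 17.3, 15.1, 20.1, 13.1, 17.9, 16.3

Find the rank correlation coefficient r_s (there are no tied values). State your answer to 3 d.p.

-0.571

Rank a: 4, 1, 8, 7, 2, 5, 3, 6
Rank b: 2, 8, 5, 3, 7, 1, 6, 4
d = rank(a) − rank(b): 2, -7, 3, 4, -5, 4, -3, 2; Σd² = 132
ρ = 1 − 6Σd² / [n(n²−1)] = 1 − 6×132 / (8×63) = 1 − 792/504 ≈ -0.571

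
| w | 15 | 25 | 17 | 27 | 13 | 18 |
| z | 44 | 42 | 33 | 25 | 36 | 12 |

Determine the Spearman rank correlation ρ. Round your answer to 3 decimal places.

Rank w: 2, 5, 3, 6, 1, 4
Rank z: 6, 5, 3, 2, 4, 1
d = rank(w) − rank(z): -4, 0, 0, 4, -3, 3; Σd² = 50
ρ = 1 − 6Σd² / [n(n²−1)] = 1 − 6×50 / (6×35) = 1 − 300/210 ≈ -0.429

-0.429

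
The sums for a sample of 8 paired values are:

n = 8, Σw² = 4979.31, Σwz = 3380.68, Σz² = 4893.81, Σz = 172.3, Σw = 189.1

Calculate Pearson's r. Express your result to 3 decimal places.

r = (nΣwz − ΣwΣz) / √[(nΣw² − (Σw)²)(nΣz² − (Σz)²)]
Numerator: 8×3380.68 − 189.1×172.3 = -5536.49
Denominator: √[(39834.48 − 35758.81)(39150.48 − 29687.29)] = √[4075.67 × 9463.19] = 6210.3816
r = -5536.49 / 6210.3816 ≈ -0.891

-0.891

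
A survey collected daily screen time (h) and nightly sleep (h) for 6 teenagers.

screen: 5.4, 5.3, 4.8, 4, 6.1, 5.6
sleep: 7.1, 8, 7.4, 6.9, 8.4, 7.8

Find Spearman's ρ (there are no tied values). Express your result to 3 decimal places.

Rank screen: 4, 3, 2, 1, 6, 5
Rank sleep: 2, 5, 3, 1, 6, 4
d = rank(screen) − rank(sleep): 2, -2, -1, 0, 0, 1; Σd² = 10
ρ = 1 − 6Σd² / [n(n²−1)] = 1 − 6×10 / (6×35) = 1 − 60/210 ≈ 0.714

0.714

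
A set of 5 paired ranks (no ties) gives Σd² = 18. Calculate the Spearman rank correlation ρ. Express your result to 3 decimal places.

0.100

ρ = 1 − 6Σd² / [n(n²−1)] = 1 − 6×18 / (5×24)
  = 1 − 108/120 = 1 − 0.9000 ≈ 0.100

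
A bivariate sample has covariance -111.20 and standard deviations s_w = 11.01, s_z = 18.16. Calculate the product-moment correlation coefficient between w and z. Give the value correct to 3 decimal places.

-0.556

r = Cov(w,z) / (s_w · s_z) = -111.20 / (11.01 × 18.16)
  = -111.20 / 199.9416 ≈ -0.556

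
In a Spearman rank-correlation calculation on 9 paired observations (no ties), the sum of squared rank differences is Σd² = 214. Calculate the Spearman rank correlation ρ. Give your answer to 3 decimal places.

-0.783

ρ = 1 − 6Σd² / [n(n²−1)] = 1 − 6×214 / (9×80)
  = 1 − 1284/720 = 1 − 1.7833 ≈ -0.783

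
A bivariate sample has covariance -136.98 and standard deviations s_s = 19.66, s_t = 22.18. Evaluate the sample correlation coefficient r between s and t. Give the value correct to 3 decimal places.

r = Cov(s,t) / (s_s · s_t) = -136.98 / (19.66 × 22.18)
  = -136.98 / 436.0588 ≈ -0.314

-0.314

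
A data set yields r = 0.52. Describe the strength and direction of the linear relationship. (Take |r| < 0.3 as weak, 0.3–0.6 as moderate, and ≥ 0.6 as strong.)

moderate positive

r = 0.52 > 0 so the relationship is positive.
|r| = 0.52, which falls in the moderate range.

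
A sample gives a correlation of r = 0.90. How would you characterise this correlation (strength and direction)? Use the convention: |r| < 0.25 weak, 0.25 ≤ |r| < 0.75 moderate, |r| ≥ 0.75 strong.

r = 0.90 > 0 so the relationship is positive.
|r| = 0.90, which falls in the strong range.

strong positive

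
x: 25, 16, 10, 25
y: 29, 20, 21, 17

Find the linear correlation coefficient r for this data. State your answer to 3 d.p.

0.239

n = 4, Σx = 76, Σy = 87, Σx² = 1606, Σy² = 1971, Σxy = 1680
nΣxy − ΣxΣy = 6720 − 6612 = 108
nΣx² − (Σx)² = 6424 − 5776 = 648; nΣy² − (Σy)² = 7884 − 7569 = 315
r = 108 / √(648 × 315) = 108 / 451.7964 ≈ 0.239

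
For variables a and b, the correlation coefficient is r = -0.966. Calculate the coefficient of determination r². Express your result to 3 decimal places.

0.933

r² = (-0.966)² = 0.933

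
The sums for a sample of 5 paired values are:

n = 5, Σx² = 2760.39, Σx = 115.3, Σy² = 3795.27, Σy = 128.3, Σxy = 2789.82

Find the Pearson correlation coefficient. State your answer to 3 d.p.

-0.747

r = (nΣxy − ΣxΣy) / √[(nΣx² − (Σx)²)(nΣy² − (Σy)²)]
Numerator: 5×2789.82 − 115.3×128.3 = -843.89
Denominator: √[(13801.95 − 13294.09)(18976.35 − 16460.89)] = √[507.86 × 2515.46] = 1130.2661
r = -843.89 / 1130.2661 ≈ -0.747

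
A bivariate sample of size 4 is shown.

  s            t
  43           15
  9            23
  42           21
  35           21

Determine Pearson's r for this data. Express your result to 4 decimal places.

-0.6716

n = 4, Σs = 129, Σt = 80, Σs² = 4919, Σt² = 1636, Σst = 2469
nΣst − ΣsΣt = 9876 − 10320 = -444
nΣs² − (Σs)² = 19676 − 16641 = 3035; nΣt² − (Σt)² = 6544 − 6400 = 144
r = -444 / √(3035 × 144) = -444 / 661.0900 ≈ -0.6716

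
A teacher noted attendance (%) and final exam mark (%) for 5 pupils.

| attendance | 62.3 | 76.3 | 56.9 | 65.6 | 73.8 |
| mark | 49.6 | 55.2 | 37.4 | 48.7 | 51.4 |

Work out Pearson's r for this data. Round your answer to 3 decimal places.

n = 5, Σx = 334.9, Σy = 242.3, Σx² = 22690.39, Σy² = 11919.61, Σxy = 16417.94
nΣxy − ΣxΣy = 82089.7 − 81146.27 = 943.43
nΣx² − (Σx)² = 113451.95 − 112158.01 = 1293.94; nΣy² − (Σy)² = 59598.05 − 58709.29 = 888.76
r = 943.43 / √(1293.94 × 888.76) = 943.43 / 1072.3815 ≈ 0.880

0.880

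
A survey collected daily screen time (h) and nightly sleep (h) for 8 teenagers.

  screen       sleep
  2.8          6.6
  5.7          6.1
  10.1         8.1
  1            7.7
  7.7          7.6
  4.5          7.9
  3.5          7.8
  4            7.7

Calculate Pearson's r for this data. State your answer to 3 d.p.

n = 8, Σx = 39.3, Σy = 59.5, Σx² = 251.13, Σy² = 445.97, Σxy = 294.93
nΣxy − ΣxΣy = 2359.44 − 2338.35 = 21.09
nΣx² − (Σx)² = 2009.04 − 1544.49 = 464.55; nΣy² − (Σy)² = 3567.76 − 3540.25 = 27.51
r = 21.09 / √(464.55 × 27.51) = 21.09 / 113.0476 ≈ 0.187

0.187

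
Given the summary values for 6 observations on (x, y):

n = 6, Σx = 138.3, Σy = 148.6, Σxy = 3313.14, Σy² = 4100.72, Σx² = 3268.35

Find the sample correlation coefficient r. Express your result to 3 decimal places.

-0.609

r = (nΣxy − ΣxΣy) / √[(nΣx² − (Σx)²)(nΣy² − (Σy)²)]
Numerator: 6×3313.14 − 138.3×148.6 = -672.54
Denominator: √[(19610.1 − 19126.89)(24604.32 − 22081.96)] = √[483.21 × 2522.36] = 1104.0061
r = -672.54 / 1104.0061 ≈ -0.609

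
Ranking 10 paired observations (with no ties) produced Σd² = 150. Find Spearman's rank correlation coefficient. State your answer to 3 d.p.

ρ = 1 − 6Σd² / [n(n²−1)] = 1 − 6×150 / (10×99)
  = 1 − 900/990 = 1 − 0.9091 ≈ 0.091

0.091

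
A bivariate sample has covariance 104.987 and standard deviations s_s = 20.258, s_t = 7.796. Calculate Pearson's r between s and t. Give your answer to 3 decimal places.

r = Cov(s,t) / (s_s · s_t) = 104.987 / (20.258 × 7.796)
  = 104.987 / 157.9314 ≈ 0.665

0.665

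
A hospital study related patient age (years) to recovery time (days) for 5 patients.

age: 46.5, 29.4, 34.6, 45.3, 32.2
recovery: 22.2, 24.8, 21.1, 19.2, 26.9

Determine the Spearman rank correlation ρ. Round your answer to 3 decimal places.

Rank age: 5, 1, 3, 4, 2
Rank recovery: 3, 4, 2, 1, 5
d = rank(age) − rank(recovery): 2, -3, 1, 3, -3; Σd² = 32
ρ = 1 − 6Σd² / [n(n²−1)] = 1 − 6×32 / (5×24) = 1 − 192/120 ≈ -0.600

-0.600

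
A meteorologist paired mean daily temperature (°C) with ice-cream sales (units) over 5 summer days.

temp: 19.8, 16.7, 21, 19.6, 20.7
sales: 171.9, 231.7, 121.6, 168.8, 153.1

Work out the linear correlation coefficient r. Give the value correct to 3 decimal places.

n = 5, Σx = 97.8, Σy = 847.1, Σx² = 1924.58, Σy² = 149954.11, Σxy = 16304.26
nΣxy − ΣxΣy = 81521.3 − 82846.38 = -1325.08
nΣx² − (Σx)² = 9622.9 − 9564.84 = 58.06; nΣy² − (Σy)² = 749770.55 − 717578.41 = 32192.14
r = -1325.08 / √(58.06 × 32192.14) = -1325.08 / 1367.1414 ≈ -0.969

-0.969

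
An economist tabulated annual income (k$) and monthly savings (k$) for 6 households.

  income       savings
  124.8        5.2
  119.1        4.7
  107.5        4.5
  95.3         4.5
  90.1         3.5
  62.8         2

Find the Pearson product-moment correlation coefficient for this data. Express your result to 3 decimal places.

0.953

n = 6, Σx = 599.6, Σy = 24.4, Σx² = 62460.04, Σy² = 105.88, Σxy = 2562.28
nΣxy − ΣxΣy = 15373.68 − 14630.24 = 743.44
nΣx² − (Σx)² = 374760.24 − 359520.16 = 15240.08; nΣy² − (Σy)² = 635.28 − 595.36 = 39.92
r = 743.44 / √(15240.08 × 39.92) = 743.44 / 779.9897 ≈ 0.953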